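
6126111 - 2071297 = 4054814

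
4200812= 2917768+1283044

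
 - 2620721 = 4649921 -7270642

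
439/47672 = 439/47672 = 0.01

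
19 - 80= -61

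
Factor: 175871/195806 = 397/442 = 2^ ( - 1 )*13^(-1 )*17^ (  -  1 ) * 397^1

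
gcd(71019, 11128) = 13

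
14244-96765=  -  82521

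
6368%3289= 3079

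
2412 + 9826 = 12238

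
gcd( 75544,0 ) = 75544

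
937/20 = 46 +17/20 = 46.85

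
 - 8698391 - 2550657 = - 11249048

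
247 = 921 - 674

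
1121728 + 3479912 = 4601640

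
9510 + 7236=16746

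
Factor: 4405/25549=5/29=5^1*29^(-1)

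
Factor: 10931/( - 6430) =-2^( - 1 )*5^ ( - 1 )*17^1= - 17/10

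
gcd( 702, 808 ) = 2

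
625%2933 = 625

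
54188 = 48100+6088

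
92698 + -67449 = 25249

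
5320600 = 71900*74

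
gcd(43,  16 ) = 1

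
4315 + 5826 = 10141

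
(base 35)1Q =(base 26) 29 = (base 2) 111101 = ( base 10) 61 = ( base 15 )41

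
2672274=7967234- 5294960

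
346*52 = 17992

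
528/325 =1 + 203/325=1.62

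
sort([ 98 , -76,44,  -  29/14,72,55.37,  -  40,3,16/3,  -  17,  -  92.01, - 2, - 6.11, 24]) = [ - 92.01, - 76,  -  40, - 17,-6.11 ,-29/14,-2,3, 16/3,24,44,55.37, 72, 98] 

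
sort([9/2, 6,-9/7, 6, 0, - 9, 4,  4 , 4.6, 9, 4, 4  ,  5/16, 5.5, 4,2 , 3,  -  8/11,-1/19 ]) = [ - 9,-9/7,-8/11,-1/19, 0, 5/16, 2, 3, 4, 4,  4,  4, 4 , 9/2,4.6, 5.5 , 6,6, 9 ] 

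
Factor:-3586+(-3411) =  - 6997  =  - 6997^1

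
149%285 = 149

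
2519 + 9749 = 12268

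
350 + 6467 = 6817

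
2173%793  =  587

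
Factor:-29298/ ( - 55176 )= 2^( - 2)*11^( - 2)*257^1= 257/484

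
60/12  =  5 = 5.00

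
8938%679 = 111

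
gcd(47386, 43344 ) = 86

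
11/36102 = 1/3282 = 0.00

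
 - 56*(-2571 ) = 143976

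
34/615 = 34/615=0.06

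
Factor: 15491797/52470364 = 2^( - 2 ) * 17^( - 1 )*771623^ (-1) * 15491797^1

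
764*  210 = 160440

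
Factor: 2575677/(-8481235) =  - 3^1*5^(-1 )*7^(- 1 )*13^1*211^1*313^1*443^( - 1 )*547^( - 1) 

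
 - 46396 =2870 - 49266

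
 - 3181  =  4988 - 8169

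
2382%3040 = 2382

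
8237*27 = 222399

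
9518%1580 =38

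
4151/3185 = 1 +138/455 =1.30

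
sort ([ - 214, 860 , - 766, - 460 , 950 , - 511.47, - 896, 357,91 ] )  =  [- 896, - 766, - 511.47, - 460, - 214,91,357,860, 950]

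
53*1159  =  61427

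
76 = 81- 5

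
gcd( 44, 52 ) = 4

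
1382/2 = 691 = 691.00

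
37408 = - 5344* ( - 7) 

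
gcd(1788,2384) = 596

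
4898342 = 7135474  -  2237132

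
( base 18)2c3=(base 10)867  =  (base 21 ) 1K6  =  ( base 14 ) 45d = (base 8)1543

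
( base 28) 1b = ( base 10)39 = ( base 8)47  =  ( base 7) 54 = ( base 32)17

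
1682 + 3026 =4708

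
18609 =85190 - 66581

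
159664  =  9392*17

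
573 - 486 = 87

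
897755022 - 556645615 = 341109407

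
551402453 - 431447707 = 119954746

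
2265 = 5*453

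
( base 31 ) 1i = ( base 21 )27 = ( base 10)49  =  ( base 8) 61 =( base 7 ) 100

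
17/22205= 17/22205 = 0.00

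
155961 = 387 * 403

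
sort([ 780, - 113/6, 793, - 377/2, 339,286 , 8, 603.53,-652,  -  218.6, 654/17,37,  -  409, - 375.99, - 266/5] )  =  [ - 652 , - 409,  -  375.99, - 218.6,  -  377/2, - 266/5, - 113/6, 8, 37,654/17,286, 339, 603.53, 780, 793 ] 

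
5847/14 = 5847/14 = 417.64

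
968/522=484/261 = 1.85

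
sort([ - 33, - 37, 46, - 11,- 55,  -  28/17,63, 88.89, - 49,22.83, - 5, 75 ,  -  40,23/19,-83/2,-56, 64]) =[-56, - 55, - 49, - 83/2,-40,-37, - 33,-11,-5, - 28/17,  23/19,22.83,46,63,64, 75,  88.89 ] 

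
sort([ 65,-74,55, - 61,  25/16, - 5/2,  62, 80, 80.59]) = [- 74, - 61, - 5/2 , 25/16,55,62, 65, 80, 80.59 ]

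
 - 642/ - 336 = 107/56  =  1.91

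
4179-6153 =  - 1974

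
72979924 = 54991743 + 17988181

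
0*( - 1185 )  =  0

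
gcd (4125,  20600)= 25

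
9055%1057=599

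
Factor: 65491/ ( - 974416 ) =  - 2^( - 4)*79^1*829^1* 60901^( - 1)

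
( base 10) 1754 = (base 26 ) 2fc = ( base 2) 11011011010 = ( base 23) 376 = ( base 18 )578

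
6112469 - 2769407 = 3343062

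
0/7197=0= 0.00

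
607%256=95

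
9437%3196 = 3045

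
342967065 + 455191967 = 798159032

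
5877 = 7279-1402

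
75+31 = 106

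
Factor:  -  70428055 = -5^1*67^1*210233^1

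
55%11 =0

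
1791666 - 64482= 1727184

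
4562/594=7 + 202/297  =  7.68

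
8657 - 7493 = 1164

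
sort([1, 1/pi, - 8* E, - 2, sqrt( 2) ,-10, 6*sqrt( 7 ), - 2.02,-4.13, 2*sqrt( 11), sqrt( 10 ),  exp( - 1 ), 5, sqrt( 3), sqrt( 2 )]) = [ - 8*E,-10, - 4.13, - 2.02, - 2, 1/pi, exp( - 1), 1,sqrt( 2 ),sqrt( 2 ), sqrt( 3),sqrt ( 10 ),5,2*sqrt (11) , 6*sqrt (7)]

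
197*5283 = 1040751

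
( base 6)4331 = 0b1111011111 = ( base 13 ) 5b3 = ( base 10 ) 991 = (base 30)131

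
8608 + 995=9603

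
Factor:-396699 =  - 3^1*132233^1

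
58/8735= 58/8735 = 0.01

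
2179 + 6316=8495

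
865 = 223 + 642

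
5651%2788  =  75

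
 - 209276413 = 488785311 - 698061724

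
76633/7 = 76633/7=10947.57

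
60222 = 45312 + 14910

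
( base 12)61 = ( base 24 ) 31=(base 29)2f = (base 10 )73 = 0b1001001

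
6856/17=403+5/17=403.29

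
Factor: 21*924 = 2^2*3^2*7^2*11^1= 19404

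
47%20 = 7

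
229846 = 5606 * 41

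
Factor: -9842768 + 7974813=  - 5^1 * 79^1 *4729^1 = -1867955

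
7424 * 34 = 252416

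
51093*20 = 1021860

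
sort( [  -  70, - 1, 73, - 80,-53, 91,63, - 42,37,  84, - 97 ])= [-97 , - 80, - 70, - 53, - 42,  -  1, 37,63,73, 84, 91 ]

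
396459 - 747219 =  - 350760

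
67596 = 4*16899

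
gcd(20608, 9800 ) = 56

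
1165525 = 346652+818873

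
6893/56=123+5/56 = 123.09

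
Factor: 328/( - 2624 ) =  - 2^( - 3)  =  - 1/8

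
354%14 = 4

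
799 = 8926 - 8127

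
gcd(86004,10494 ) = 18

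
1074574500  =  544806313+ 529768187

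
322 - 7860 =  - 7538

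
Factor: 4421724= 2^2*3^1*149^1 * 2473^1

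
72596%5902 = 1772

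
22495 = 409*55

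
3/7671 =1/2557= 0.00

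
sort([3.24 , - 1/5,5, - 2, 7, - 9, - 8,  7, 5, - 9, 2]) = [ - 9, - 9, - 8, - 2, - 1/5, 2, 3.24, 5, 5, 7,7]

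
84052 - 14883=69169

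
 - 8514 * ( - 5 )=42570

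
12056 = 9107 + 2949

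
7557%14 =11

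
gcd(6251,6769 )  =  7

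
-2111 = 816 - 2927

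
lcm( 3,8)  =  24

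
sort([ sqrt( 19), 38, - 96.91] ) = [-96.91, sqrt( 19),38 ] 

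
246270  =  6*41045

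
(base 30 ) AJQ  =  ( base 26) e52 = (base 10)9596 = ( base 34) 8a8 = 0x257c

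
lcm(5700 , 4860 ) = 461700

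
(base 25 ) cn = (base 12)22b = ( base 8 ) 503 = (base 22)ef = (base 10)323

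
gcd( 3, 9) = 3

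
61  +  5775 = 5836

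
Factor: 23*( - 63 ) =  - 3^2*7^1*23^1  =  - 1449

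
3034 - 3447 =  - 413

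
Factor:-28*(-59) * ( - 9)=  - 2^2*3^2*7^1*59^1 = -14868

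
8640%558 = 270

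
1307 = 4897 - 3590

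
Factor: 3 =3^1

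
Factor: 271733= 7^1*11^1 * 3529^1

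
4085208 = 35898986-31813778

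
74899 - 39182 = 35717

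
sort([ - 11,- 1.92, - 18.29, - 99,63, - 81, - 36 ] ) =[- 99,-81, - 36, - 18.29, - 11, - 1.92,63 ] 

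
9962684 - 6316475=3646209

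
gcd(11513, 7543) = 397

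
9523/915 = 9523/915 = 10.41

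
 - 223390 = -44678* 5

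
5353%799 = 559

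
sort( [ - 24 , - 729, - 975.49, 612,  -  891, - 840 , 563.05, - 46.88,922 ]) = [-975.49, - 891, - 840, - 729, - 46.88, - 24 , 563.05, 612, 922]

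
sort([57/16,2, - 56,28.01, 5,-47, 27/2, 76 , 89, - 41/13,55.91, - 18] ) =[  -  56, - 47, - 18,  -  41/13,  2,57/16,5,27/2, 28.01, 55.91,76,89]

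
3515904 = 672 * 5232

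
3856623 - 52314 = 3804309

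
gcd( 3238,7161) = 1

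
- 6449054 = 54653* (-118)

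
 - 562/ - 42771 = 562/42771 =0.01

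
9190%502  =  154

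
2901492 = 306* 9482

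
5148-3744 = 1404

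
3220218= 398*8091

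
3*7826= 23478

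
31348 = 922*34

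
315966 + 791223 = 1107189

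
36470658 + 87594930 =124065588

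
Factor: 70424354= 2^1*7^1*11^1*13^1*29^1 * 1213^1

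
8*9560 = 76480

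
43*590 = 25370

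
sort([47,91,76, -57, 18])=[ - 57, 18, 47, 76,91 ] 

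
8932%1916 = 1268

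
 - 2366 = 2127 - 4493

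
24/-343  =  -1  +  319/343= -0.07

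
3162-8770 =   -  5608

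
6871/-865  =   - 6871/865=- 7.94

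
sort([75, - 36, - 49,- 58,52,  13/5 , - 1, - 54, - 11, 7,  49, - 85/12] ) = [ - 58, -54,-49, - 36, - 11 , - 85/12,  -  1,13/5,7,  49, 52, 75] 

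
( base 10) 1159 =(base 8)2207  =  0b10010000111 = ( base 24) 207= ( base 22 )28F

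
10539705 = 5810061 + 4729644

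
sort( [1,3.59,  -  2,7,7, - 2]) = [ - 2, - 2,1, 3.59 , 7,  7] 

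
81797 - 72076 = 9721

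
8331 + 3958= 12289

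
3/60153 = 1/20051 = 0.00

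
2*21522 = 43044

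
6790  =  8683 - 1893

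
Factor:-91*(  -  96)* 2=17472= 2^6*3^1*7^1 * 13^1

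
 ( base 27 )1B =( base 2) 100110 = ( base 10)38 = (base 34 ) 14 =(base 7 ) 53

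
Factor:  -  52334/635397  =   - 2^1*3^(-1) * 7^( - 1) * 79^ ( -1)*137^1*191^1*383^(- 1 ) 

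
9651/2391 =3217/797 = 4.04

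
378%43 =34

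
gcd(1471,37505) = 1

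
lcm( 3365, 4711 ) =23555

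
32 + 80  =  112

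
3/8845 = 3/8845 = 0.00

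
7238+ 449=7687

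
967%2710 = 967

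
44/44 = 1 = 1.00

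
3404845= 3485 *977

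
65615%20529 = 4028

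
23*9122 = 209806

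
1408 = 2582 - 1174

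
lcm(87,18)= 522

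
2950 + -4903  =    -  1953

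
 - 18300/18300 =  - 1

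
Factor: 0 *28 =0 = 0^1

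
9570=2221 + 7349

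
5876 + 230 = 6106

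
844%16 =12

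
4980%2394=192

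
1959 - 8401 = -6442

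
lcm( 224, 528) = 7392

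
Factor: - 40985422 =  - 2^1*20492711^1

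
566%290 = 276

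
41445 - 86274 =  - 44829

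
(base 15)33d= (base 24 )16D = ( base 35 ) kx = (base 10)733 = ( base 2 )1011011101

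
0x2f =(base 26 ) 1l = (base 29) 1i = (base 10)47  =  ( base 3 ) 1202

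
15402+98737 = 114139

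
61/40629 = 61/40629 = 0.00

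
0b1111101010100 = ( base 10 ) 8020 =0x1f54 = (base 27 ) B01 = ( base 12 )4784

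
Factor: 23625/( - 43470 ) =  - 2^( - 1)*5^2*23^(  -  1) =- 25/46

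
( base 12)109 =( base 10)153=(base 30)53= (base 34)4h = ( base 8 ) 231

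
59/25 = 59/25 = 2.36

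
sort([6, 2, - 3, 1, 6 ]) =[  -  3, 1,2,6,6]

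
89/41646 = 89/41646 = 0.00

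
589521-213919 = 375602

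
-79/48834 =- 1 + 48755/48834= - 0.00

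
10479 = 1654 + 8825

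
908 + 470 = 1378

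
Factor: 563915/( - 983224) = - 2^( - 3 ) * 5^1 * 10253^1*11173^( - 1 ) = - 51265/89384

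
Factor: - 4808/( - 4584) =601/573 = 3^( - 1)*  191^( - 1)*601^1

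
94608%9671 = 7569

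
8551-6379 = 2172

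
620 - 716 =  - 96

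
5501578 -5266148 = 235430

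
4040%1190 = 470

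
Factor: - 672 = - 2^5 * 3^1*7^1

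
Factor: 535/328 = 2^(-3) * 5^1* 41^( - 1 )*107^1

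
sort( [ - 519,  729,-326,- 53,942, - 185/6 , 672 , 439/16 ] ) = [ - 519 , - 326  , - 53, - 185/6, 439/16, 672,729,942] 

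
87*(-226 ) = -19662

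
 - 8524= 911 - 9435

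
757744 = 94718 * 8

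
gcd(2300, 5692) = 4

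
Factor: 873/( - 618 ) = - 2^ (  -  1 )*3^1 * 97^1* 103^(  -  1 ) = - 291/206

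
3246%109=85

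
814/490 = 407/245 = 1.66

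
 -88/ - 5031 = 88/5031 = 0.02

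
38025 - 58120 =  - 20095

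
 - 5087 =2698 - 7785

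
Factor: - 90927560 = - 2^3 *5^1*17^1 * 133717^1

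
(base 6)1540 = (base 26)g4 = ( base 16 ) 1a4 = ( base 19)132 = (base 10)420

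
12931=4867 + 8064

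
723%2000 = 723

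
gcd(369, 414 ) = 9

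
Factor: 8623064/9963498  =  4311532/4981749=2^2* 3^ ( - 1 )*179^ ( - 1)*269^1* 4007^1 *9277^ ( - 1 )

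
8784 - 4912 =3872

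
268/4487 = 268/4487 = 0.06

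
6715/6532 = 1 + 183/6532 = 1.03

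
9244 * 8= 73952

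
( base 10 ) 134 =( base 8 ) 206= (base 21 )68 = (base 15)8E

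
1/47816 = 1/47816  =  0.00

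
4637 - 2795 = 1842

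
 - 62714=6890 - 69604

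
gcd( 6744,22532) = 4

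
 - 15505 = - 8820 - 6685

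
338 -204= 134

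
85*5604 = 476340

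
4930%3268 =1662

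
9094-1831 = 7263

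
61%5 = 1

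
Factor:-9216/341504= - 18/667  =  - 2^1* 3^2*23^( - 1 ) *29^( -1)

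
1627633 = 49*33217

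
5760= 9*640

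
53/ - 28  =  -53/28 = - 1.89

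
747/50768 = 747/50768 = 0.01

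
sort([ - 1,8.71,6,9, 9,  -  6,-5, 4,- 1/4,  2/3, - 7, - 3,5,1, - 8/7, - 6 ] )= [-7, - 6,-6,- 5, - 3,- 8/7, - 1, - 1/4,2/3, 1,4,5,6, 8.71, 9,9]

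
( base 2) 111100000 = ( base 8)740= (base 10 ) 480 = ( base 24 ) K0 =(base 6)2120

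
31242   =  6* 5207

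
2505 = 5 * 501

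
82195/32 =82195/32 = 2568.59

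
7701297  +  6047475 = 13748772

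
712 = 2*356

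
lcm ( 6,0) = 0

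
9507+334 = 9841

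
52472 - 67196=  - 14724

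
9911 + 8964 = 18875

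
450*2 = 900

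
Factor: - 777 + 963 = 2^1*3^1*31^1 = 186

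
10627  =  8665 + 1962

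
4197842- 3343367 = 854475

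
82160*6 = 492960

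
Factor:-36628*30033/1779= -366682908/593 = -2^2*3^1 *47^1*71^1*593^( - 1 )*9157^1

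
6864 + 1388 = 8252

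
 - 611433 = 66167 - 677600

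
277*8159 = 2260043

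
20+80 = 100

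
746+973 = 1719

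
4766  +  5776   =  10542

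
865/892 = 865/892=0.97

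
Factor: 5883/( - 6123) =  - 1961/2041 =- 13^ (  -  1 )*37^1 * 53^1*157^( - 1 ) 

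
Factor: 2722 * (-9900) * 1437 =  - 2^3*3^3 * 5^2*11^1*479^1*1361^1  =  -38723988600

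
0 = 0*301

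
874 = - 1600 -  - 2474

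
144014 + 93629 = 237643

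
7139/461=7139/461 = 15.49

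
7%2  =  1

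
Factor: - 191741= -11^1 *17431^1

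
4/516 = 1/129= 0.01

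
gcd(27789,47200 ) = 59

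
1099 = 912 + 187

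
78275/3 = 26091+2/3 = 26091.67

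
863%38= 27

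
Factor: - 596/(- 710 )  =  298/355  =  2^1*5^( - 1)*71^( - 1)*149^1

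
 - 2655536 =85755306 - 88410842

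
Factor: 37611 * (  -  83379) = -3^4*7^1 * 199^1*27793^1 =- 3135967569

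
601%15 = 1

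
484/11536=121/2884 = 0.04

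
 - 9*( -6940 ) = 62460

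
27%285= 27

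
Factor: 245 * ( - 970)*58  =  -2^2*5^2 * 7^2*29^1 * 97^1 = - 13783700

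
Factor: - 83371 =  - 263^1 * 317^1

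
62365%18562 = 6679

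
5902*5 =29510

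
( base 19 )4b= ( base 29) 30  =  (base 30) 2r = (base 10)87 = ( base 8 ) 127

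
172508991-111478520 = 61030471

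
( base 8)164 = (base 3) 11022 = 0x74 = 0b1110100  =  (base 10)116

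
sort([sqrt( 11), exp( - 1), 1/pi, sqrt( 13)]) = [ 1/pi, exp(  -  1), sqrt( 11), sqrt( 13)]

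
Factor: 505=5^1 * 101^1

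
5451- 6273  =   - 822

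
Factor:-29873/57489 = -3^ ( - 1 )*19163^ ( - 1)*29873^1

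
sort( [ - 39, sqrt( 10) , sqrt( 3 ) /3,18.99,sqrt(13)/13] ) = [ - 39,sqrt( 13 ) /13, sqrt ( 3)/3,  sqrt( 10), 18.99]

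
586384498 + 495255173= 1081639671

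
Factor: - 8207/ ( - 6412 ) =2^ ( - 2)*7^( - 1)*29^1*229^( - 1) *283^1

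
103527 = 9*11503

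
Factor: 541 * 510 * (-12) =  - 3310920 = - 2^3 * 3^2 * 5^1 * 17^1 * 541^1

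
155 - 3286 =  - 3131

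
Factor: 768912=2^4*3^1*83^1*193^1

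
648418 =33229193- 32580775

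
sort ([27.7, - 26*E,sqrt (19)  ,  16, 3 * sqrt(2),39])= [ - 26 *E, 3*sqrt(2), sqrt( 19),16, 27.7, 39]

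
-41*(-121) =4961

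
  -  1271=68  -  1339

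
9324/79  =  9324/79 = 118.03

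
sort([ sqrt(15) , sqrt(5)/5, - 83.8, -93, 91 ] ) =[ - 93, - 83.8,sqrt(5) /5,sqrt (15),  91 ] 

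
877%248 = 133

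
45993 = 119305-73312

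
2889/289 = 2889/289 =10.00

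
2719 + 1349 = 4068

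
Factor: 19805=5^1* 17^1*233^1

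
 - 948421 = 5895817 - 6844238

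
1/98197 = 1/98197= 0.00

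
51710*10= 517100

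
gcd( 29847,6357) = 3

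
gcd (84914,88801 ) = 1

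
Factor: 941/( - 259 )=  - 7^( -1) * 37^(  -  1) * 941^1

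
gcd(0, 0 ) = 0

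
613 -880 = - 267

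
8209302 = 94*87333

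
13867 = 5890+7977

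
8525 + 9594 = 18119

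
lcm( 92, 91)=8372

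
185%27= 23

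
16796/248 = 67+45/62 = 67.73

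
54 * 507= 27378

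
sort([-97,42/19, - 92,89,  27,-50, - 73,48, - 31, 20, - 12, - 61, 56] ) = [ - 97,-92, - 73 ,-61,  -  50, - 31,-12,42/19,20, 27, 48,56,89]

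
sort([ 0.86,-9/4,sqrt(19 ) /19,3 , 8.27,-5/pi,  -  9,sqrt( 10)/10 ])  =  [ - 9,- 9/4,-5/pi, sqrt( 19 ) /19,sqrt(10) /10, 0.86,3,8.27]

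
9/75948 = 3/25316 = 0.00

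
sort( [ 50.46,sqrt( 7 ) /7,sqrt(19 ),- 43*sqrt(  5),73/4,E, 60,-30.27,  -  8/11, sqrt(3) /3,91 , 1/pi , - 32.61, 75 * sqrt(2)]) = [ - 43 * sqrt(5),-32.61,-30.27, - 8/11,1/pi, sqrt( 7)/7,sqrt( 3)/3, E,sqrt( 19),73/4,50.46,60,91, 75*sqrt(2)] 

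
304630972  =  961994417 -657363445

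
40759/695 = 58 + 449/695 = 58.65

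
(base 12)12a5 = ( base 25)3AG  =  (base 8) 4135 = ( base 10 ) 2141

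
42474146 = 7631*5566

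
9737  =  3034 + 6703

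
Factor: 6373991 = 13^1*113^1*4339^1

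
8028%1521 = 423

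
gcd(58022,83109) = 1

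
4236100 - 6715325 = -2479225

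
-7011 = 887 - 7898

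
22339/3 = 22339/3=7446.33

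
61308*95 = 5824260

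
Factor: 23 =23^1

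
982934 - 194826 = 788108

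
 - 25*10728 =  - 268200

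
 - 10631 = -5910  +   - 4721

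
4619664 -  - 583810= 5203474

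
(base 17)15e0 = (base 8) 14704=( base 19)I53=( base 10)6596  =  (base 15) 1E4B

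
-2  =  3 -5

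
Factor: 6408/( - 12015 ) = - 2^3*3^ ( - 1 )*5^( - 1 )= - 8/15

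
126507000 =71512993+54994007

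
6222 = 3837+2385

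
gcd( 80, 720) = 80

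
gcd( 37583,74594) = 13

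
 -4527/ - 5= 4527/5 = 905.40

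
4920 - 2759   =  2161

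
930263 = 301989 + 628274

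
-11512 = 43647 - 55159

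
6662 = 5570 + 1092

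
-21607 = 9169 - 30776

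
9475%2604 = 1663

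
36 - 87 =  - 51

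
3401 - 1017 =2384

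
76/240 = 19/60 = 0.32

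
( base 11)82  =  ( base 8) 132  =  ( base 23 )3L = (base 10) 90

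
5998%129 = 64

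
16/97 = 16/97 = 0.16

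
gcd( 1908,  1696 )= 212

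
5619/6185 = 5619/6185 = 0.91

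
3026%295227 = 3026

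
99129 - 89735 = 9394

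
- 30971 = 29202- 60173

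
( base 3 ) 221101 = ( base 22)193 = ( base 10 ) 685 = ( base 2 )1010101101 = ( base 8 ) 1255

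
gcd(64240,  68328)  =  584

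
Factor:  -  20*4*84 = -6720 = - 2^6*3^1*5^1*7^1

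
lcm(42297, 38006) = 2622414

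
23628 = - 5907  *(-4)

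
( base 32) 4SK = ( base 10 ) 5012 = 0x1394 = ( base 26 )7ak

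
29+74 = 103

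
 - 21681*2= - 43362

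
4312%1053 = 100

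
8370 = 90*93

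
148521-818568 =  - 670047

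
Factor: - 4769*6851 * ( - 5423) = 11^1*13^1 * 17^2*19^1 * 29^1*31^1*251^1 =177182528237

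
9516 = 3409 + 6107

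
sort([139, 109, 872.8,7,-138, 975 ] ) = [ - 138, 7, 109, 139, 872.8, 975] 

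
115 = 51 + 64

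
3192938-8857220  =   - 5664282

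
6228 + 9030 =15258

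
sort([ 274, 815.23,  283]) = [ 274, 283, 815.23] 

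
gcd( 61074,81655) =1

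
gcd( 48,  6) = 6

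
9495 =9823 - 328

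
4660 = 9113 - 4453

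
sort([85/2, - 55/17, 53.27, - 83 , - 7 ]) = [ - 83, - 7, - 55/17, 85/2, 53.27]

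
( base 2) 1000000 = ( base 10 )64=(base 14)48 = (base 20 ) 34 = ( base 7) 121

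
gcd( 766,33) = 1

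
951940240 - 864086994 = 87853246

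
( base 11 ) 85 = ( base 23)41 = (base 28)39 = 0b1011101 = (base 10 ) 93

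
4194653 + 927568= 5122221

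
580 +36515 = 37095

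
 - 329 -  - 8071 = 7742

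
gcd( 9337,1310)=1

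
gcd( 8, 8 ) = 8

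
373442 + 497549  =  870991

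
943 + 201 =1144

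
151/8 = 151/8 = 18.88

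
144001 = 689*209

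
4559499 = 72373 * 63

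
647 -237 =410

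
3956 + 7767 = 11723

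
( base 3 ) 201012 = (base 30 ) h8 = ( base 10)518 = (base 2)1000000110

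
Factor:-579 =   -  3^1*193^1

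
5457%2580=297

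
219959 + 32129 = 252088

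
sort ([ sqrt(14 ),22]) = [ sqrt(14), 22 ] 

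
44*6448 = 283712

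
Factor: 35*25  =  5^3 * 7^1 = 875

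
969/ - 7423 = -969/7423 = -0.13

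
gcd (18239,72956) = 18239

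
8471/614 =8471/614  =  13.80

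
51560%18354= 14852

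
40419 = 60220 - 19801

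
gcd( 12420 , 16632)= 108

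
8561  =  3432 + 5129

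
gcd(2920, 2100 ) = 20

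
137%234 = 137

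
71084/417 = 170 + 194/417 = 170.47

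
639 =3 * 213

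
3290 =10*329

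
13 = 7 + 6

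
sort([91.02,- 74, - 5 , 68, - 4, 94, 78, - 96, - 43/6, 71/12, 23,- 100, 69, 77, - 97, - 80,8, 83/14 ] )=[ - 100  , - 97, - 96, - 80,  -  74,- 43/6, - 5,-4, 71/12,83/14,8,23, 68, 69, 77, 78, 91.02,  94 ] 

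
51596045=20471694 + 31124351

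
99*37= 3663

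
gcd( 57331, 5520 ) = 1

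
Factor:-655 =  - 5^1*131^1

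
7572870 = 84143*90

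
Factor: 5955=3^1*  5^1*397^1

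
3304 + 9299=12603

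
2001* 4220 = 8444220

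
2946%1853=1093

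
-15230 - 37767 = -52997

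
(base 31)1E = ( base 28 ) 1H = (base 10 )45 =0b101101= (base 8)55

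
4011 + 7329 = 11340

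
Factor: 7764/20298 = 1294/3383 = 2^1*17^(-1)*199^(-1 ) * 647^1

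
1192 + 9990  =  11182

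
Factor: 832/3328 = 1/4 = 2^ ( - 2)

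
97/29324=97/29324 =0.00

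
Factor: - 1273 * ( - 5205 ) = 3^1  *  5^1*19^1*67^1*347^1 = 6625965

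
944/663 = 944/663 = 1.42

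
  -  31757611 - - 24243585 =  - 7514026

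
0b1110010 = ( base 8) 162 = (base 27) 46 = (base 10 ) 114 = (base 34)3c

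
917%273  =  98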